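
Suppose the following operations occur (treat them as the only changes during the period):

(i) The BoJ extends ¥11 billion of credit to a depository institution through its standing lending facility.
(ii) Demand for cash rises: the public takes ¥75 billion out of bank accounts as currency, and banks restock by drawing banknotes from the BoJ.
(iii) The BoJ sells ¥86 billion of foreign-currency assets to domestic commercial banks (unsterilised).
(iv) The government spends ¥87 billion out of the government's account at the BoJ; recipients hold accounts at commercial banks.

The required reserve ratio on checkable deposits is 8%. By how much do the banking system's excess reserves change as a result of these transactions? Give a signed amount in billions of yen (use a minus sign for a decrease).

-¥63.96 billion

Discount-window loan ¥11 billion: reserves +¥11B, deposits 0.
Currency withdrawal ¥75 billion: reserves −¥75B, deposits −¥75B.
FX sale ¥86 billion: reserves −¥86B, deposits 0.
Government spending ¥87 billion: reserves +¥87B, deposits +¥87B.
Totals: Δreserves = −¥63B, Δdeposits = +¥12B.
Δrequired reserves = 8% × +¥12B = +¥0.96B.
Δexcess reserves = Δreserves − Δrequired = −¥63B − (+¥0.96B) = -¥63.96 billion.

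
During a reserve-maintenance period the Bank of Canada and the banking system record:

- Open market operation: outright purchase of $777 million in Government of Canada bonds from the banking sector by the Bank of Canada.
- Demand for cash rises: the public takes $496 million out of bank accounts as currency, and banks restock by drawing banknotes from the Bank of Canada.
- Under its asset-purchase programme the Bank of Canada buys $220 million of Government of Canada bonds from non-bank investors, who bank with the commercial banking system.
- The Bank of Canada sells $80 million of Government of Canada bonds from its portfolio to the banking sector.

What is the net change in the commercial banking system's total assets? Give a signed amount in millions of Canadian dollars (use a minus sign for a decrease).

Bank of Canada balance sheet:
  Assets:      Securities +$917M
  Liabilities: Bank reserves +$421M, Currency in circulation +$496M
Commercial banking system:
  Assets:      Reserves at CB +$421M, Securities −$697M
  Liabilities: Checkable deposits −$276M
Change in total bank assets = -$276 million.

-$276 million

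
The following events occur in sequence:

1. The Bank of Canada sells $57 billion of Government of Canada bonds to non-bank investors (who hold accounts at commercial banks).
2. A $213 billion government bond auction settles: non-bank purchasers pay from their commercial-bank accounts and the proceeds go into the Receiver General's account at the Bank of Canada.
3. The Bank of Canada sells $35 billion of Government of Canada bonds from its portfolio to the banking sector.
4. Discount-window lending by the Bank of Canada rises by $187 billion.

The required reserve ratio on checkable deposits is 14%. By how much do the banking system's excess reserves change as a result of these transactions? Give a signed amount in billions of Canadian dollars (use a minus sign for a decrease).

Asset sale (to non-banks) $57 billion: reserves −$57B, deposits −$57B.
Government account inflow $213 billion: reserves −$213B, deposits −$213B.
OMO sale (to banks) $35 billion: reserves −$35B, deposits 0.
Discount-window loan $187 billion: reserves +$187B, deposits 0.
Totals: Δreserves = −$118B, Δdeposits = −$270B.
Δrequired reserves = 14% × −$270B = −$37.8B.
Δexcess reserves = Δreserves − Δrequired = −$118B − (−$37.8B) = -$80.2 billion.

-$80.2 billion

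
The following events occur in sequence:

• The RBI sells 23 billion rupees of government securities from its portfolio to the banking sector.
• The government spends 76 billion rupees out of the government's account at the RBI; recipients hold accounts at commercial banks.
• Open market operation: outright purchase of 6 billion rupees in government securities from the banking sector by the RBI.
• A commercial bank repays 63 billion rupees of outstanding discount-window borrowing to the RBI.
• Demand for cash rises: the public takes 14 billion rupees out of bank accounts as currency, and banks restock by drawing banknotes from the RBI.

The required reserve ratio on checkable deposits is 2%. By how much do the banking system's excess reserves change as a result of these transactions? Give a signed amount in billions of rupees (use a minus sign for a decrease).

OMO sale (to banks) 23 billion rupees: reserves −23B, deposits 0.
Government spending 76 billion rupees: reserves +76B, deposits +76B.
OMO purchase (from banks) 6 billion rupees: reserves +6B, deposits 0.
Discount-window repayment 63 billion rupees: reserves −63B, deposits 0.
Currency withdrawal 14 billion rupees: reserves −14B, deposits −14B.
Totals: Δreserves = −18B, Δdeposits = +62B.
Δrequired reserves = 2% × +62B = +1.24B.
Δexcess reserves = Δreserves − Δrequired = −18B − (+1.24B) = -19.24 billion.

-19.24 billion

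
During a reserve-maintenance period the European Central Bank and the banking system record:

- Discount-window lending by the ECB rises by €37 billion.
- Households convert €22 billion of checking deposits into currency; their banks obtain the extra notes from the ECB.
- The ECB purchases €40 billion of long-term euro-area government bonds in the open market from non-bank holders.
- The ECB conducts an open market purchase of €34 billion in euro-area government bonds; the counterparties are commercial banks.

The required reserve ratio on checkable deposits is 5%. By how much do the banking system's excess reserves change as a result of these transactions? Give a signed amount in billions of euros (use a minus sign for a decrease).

Discount-window loan €37 billion: reserves +€37B, deposits 0.
Currency withdrawal €22 billion: reserves −€22B, deposits −€22B.
Asset purchase (from non-banks) €40 billion: reserves +€40B, deposits +€40B.
OMO purchase (from banks) €34 billion: reserves +€34B, deposits 0.
Totals: Δreserves = +€89B, Δdeposits = +€18B.
Δrequired reserves = 5% × +€18B = +€0.9B.
Δexcess reserves = Δreserves − Δrequired = +€89B − (+€0.9B) = +€88.1 billion.

+€88.1 billion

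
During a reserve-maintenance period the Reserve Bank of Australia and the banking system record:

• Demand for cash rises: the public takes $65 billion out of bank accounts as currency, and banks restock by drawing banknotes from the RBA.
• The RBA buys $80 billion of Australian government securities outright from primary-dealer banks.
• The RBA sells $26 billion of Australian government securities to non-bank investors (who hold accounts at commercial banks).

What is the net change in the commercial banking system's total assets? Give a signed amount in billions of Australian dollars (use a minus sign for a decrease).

RBA balance sheet:
  Assets:      Securities +$54B
  Liabilities: Bank reserves −$11B, Currency in circulation +$65B
Commercial banking system:
  Assets:      Reserves at CB −$11B, Securities −$80B
  Liabilities: Checkable deposits −$91B
Change in total bank assets = -$91 billion.

-$91 billion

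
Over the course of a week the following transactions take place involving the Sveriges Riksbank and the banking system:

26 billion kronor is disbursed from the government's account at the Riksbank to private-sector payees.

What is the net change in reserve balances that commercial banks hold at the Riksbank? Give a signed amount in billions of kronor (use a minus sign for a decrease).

Riksbank balance sheet:
  Assets:      no change
  Liabilities: Bank reserves +26B, Government deposits −26B
So the change in reserve balances that commercial banks hold at the Riksbank is +26 billion.

+26 billion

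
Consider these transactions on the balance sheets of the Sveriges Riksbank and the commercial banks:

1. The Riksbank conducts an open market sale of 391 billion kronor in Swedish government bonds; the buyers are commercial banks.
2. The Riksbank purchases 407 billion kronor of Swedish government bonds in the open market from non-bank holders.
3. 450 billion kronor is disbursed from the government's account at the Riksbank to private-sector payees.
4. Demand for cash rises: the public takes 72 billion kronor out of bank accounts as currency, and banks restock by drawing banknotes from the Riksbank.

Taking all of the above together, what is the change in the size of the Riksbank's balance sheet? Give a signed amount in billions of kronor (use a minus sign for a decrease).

+16 billion

Riksbank balance sheet:
  Assets:      Securities +16B
  Liabilities: Bank reserves +394B, Currency in circulation +72B, Government deposits −450B
Commercial banking system:
  Assets:      Reserves at CB +394B, Securities +391B
  Liabilities: Checkable deposits +785B
Change in total Riksbank assets = +16 billion.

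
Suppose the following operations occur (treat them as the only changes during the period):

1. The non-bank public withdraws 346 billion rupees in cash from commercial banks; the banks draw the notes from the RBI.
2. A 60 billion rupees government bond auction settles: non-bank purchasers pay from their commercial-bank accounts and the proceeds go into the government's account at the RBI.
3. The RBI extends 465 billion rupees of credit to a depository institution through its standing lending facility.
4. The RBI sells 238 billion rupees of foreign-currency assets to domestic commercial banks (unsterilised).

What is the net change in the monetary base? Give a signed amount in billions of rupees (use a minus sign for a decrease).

Currency withdrawal 346 billion rupees: just a shift between currency and reserves — both are base money → 0.
Government account inflow 60 billion rupees: reserves shift to a non-base liability → −60B.
Discount-window loan 465 billion rupees: RBI balance sheet expands → +465B.
FX sale 238 billion rupees: RBI balance sheet contracts → −238B.
Net: 0 − 60 + 465 − 238 = +167 billion.

+167 billion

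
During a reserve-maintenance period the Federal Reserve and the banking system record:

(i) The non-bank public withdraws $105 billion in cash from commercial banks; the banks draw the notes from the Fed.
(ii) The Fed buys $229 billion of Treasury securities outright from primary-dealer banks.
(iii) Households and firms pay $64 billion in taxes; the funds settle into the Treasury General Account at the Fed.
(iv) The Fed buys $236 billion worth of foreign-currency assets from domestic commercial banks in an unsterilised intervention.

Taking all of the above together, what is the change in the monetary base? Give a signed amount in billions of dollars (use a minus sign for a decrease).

+$401 billion

Fed balance sheet:
  Assets:      Securities +$229B, Foreign assets +$236B
  Liabilities: Bank reserves +$296B, Currency in circulation +$105B, Government deposits +$64B
Commercial banking system:
  Assets:      Reserves at CB +$296B, Securities −$229B, Foreign assets −$236B
  Liabilities: Checkable deposits −$169B
Monetary base = currency + reserves: +$105B + (+$296B) = +$401 billion.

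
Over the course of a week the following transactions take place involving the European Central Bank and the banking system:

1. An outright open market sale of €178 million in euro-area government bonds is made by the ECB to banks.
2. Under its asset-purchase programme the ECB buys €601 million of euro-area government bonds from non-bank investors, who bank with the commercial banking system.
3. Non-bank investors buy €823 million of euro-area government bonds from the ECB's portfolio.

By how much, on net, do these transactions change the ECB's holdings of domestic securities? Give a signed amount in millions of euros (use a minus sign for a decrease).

-€400 million

OMO sale (to banks) €178 million: securities removed from the ECB's portfolio → −€178M.
Asset purchase (from non-banks) €601 million: securities added to the ECB's portfolio → +€601M.
Asset sale (to non-banks) €823 million: securities removed from the ECB's portfolio → −€823M.
Net: −178 + 601 − 823 = -€400 million.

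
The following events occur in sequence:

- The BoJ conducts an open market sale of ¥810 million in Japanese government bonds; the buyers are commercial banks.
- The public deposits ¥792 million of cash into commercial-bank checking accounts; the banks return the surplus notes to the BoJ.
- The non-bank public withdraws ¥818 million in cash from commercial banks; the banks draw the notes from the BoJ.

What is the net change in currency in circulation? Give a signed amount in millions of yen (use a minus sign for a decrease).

BoJ balance sheet:
  Assets:      Securities −¥810M
  Liabilities: Bank reserves −¥836M, Currency in circulation +¥26M
Commercial banking system:
  Assets:      Reserves at CB −¥836M, Securities +¥810M
  Liabilities: Checkable deposits −¥26M
So the change in currency in circulation is +¥26 million.

+¥26 million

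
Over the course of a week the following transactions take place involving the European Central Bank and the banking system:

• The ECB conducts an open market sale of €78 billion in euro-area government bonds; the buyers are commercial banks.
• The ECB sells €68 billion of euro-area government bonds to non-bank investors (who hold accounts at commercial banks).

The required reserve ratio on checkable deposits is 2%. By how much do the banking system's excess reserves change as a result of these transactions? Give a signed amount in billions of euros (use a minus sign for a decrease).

OMO sale (to banks) €78 billion: reserves −€78B, deposits 0.
Asset sale (to non-banks) €68 billion: reserves −€68B, deposits −€68B.
Totals: Δreserves = −€146B, Δdeposits = −€68B.
Δrequired reserves = 2% × −€68B = −€1.36B.
Δexcess reserves = Δreserves − Δrequired = −€146B − (−€1.36B) = -€144.64 billion.

-€144.64 billion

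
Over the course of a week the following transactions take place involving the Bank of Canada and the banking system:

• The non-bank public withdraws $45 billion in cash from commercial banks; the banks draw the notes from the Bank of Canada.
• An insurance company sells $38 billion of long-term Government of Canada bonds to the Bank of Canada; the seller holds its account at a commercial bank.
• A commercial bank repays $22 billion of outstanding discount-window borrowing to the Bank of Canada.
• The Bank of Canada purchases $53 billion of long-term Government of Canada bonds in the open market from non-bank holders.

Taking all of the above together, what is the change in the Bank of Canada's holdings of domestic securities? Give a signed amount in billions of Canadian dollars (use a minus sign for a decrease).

+$91 billion

Currency withdrawal $45 billion: the Bank of Canada's securities portfolio is untouched → 0.
Asset purchase (from non-banks) $38 billion: securities added to the Bank of Canada's portfolio → +$38B.
Discount-window repayment $22 billion: the Bank of Canada's securities portfolio is untouched → 0.
Asset purchase (from non-banks) $53 billion: securities added to the Bank of Canada's portfolio → +$53B.
Net: 0 + 38 + 0 + 53 = +$91 billion.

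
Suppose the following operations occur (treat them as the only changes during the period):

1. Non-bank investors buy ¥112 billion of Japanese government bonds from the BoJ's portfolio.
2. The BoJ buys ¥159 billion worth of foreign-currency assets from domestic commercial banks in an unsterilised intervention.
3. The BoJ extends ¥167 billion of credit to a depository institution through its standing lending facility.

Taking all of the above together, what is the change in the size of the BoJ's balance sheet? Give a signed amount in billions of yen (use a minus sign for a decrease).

Asset sale (to non-banks) ¥112 billion: a BoJ asset is shed → −¥112B.
FX purchase ¥159 billion: a BoJ asset is acquired → +¥159B.
Discount-window loan ¥167 billion: a BoJ asset is acquired → +¥167B.
Net: −112 + 159 + 167 = +¥214 billion.

+¥214 billion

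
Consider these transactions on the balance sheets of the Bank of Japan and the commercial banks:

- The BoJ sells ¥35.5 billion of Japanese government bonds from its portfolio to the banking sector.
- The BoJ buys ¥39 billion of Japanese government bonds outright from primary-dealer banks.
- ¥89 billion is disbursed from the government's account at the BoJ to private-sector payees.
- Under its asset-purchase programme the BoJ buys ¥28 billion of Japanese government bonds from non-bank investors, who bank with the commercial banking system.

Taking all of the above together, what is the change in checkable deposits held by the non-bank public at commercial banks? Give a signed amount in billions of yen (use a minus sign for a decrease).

OMO sale (to banks) ¥35.5 billion: the counterparty is a bank, so public deposits are unchanged → 0.
OMO purchase (from banks) ¥39 billion: the counterparty is a bank, so public deposits are unchanged → 0.
Government spending ¥89 billion: non-bank counterparties' bank balances rise → +¥89B.
Asset purchase (from non-banks) ¥28 billion: non-bank counterparties' bank balances rise → +¥28B.
Net: 0 + 0 + 89 + 28 = +¥117 billion.

+¥117 billion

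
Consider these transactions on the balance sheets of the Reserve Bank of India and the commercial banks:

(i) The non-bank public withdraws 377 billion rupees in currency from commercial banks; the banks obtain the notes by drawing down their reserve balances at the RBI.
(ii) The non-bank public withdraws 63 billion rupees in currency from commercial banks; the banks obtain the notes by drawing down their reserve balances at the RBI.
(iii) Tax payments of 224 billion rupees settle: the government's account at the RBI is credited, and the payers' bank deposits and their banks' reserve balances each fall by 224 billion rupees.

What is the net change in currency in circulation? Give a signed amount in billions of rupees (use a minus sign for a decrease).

+440 billion

Currency withdrawal 377 billion rupees: notes leave the central bank → +377B.
Currency withdrawal 63 billion rupees: notes leave the central bank → +63B.
Government account inflow 224 billion rupees: no currency enters or leaves circulation → 0.
Net: 377 + 63 + 0 = +440 billion.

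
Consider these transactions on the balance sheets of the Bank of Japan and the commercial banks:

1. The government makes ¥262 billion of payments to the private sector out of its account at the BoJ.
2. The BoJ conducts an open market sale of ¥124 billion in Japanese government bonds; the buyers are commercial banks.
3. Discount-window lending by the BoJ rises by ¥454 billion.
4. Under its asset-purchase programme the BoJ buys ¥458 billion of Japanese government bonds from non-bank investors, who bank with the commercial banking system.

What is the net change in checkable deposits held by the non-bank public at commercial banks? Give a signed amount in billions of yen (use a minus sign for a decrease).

+¥720 billion

BoJ balance sheet:
  Assets:      Securities +¥334B, Loans to banks +¥454B
  Liabilities: Bank reserves +¥1050B, Government deposits −¥262B
Commercial banking system:
  Assets:      Reserves at CB +¥1050B, Securities +¥124B
  Liabilities: Checkable deposits +¥720B, Borrowings from CB +¥454B
So the change in checkable deposits held by the non-bank public at commercial banks is +¥720 billion.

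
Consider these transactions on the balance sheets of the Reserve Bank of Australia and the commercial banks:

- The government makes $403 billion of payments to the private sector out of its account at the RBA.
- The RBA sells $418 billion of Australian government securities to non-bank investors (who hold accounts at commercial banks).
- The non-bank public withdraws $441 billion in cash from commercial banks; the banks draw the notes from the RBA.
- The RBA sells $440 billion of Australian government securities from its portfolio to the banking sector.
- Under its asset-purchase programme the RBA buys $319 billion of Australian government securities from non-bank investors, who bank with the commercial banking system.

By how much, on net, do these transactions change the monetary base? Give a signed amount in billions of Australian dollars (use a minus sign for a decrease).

-$136 billion

RBA balance sheet:
  Assets:      Securities −$539B
  Liabilities: Bank reserves −$577B, Currency in circulation +$441B, Government deposits −$403B
Monetary base = currency + reserves: +$441B + (−$577B) = -$136 billion.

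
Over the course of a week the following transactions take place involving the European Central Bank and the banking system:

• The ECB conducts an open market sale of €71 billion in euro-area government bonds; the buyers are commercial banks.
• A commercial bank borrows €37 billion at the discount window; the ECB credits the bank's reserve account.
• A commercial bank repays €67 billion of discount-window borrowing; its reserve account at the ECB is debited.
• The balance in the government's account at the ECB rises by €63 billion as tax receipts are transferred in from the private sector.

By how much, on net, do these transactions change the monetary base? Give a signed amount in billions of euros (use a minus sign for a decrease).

-€164 billion

OMO sale (to banks) €71 billion: ECB balance sheet contracts → −€71B.
Discount-window loan €37 billion: ECB balance sheet expands → +€37B.
Discount-window repayment €67 billion: ECB balance sheet contracts → −€67B.
Government account inflow €63 billion: reserves shift to a non-base liability → −€63B.
Net: −71 + 37 − 67 − 63 = -€164 billion.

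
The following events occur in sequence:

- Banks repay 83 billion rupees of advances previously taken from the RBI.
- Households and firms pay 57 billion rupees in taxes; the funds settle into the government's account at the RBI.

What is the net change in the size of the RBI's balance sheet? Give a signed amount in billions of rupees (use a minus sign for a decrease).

Discount-window repayment 83 billion rupees: an RBI asset is shed → −83B.
Government account inflow 57 billion rupees: only the composition of liabilities changes → 0.
Net: −83 + 0 = -83 billion.

-83 billion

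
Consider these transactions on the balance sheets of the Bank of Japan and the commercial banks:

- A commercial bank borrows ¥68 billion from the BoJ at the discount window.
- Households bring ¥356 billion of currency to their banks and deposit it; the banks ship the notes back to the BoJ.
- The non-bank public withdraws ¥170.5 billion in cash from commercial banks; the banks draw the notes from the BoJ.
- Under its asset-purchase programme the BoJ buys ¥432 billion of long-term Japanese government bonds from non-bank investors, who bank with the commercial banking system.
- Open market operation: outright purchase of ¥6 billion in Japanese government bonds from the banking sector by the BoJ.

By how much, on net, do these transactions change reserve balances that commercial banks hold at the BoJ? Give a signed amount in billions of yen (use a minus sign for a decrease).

+¥691.5 billion

Discount-window loan ¥68 billion: the loan is credited to the bank's reserve account → +¥68B.
Currency deposit ¥356 billion: returned notes are swapped for reserve credit → +¥356B.
Currency withdrawal ¥170.5 billion: banks swap reserves for currency → −¥170.5B.
Asset purchase (from non-banks) ¥432 billion: the BoJ pays by crediting reserve accounts → +¥432B.
OMO purchase (from banks) ¥6 billion: the BoJ pays by crediting reserve accounts → +¥6B.
Net: 68 + 356 − 170.5 + 432 + 6 = +¥691.5 billion.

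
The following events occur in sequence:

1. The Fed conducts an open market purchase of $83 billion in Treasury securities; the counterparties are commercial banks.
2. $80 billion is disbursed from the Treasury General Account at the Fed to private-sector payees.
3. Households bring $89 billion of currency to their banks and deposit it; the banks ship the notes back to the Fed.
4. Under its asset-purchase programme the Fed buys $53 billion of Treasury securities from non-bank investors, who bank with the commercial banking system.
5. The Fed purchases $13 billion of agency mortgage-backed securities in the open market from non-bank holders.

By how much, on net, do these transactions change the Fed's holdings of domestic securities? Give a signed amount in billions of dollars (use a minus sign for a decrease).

Fed balance sheet:
  Assets:      Securities +$149B
  Liabilities: Bank reserves +$318B, Currency in circulation −$89B, Government deposits −$80B
So the change in the Fed's holdings of domestic securities is +$149 billion.

+$149 billion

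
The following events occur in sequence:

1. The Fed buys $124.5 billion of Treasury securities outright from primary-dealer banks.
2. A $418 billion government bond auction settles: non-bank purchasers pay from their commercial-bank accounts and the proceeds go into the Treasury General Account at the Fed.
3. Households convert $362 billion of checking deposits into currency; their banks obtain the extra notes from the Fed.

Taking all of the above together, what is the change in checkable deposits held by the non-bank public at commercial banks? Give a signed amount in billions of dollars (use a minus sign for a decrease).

-$780 billion

Fed balance sheet:
  Assets:      Securities +$124.5B
  Liabilities: Bank reserves −$655.5B, Currency in circulation +$362B, Government deposits +$418B
Commercial banking system:
  Assets:      Reserves at CB −$655.5B, Securities −$124.5B
  Liabilities: Checkable deposits −$780B
So the change in checkable deposits held by the non-bank public at commercial banks is -$780 billion.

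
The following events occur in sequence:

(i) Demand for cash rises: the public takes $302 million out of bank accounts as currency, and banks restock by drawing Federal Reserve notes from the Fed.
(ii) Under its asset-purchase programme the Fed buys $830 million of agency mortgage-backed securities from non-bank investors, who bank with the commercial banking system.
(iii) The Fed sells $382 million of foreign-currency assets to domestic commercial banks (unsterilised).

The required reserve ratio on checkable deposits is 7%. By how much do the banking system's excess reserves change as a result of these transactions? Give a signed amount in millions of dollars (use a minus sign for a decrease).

+$109.04 million

Currency withdrawal $302 million: reserves −$302M, deposits −$302M.
Asset purchase (from non-banks) $830 million: reserves +$830M, deposits +$830M.
FX sale $382 million: reserves −$382M, deposits 0.
Totals: Δreserves = +$146M, Δdeposits = +$528M.
Δrequired reserves = 7% × +$528M = +$36.96M.
Δexcess reserves = Δreserves − Δrequired = +$146M − (+$36.96M) = +$109.04 million.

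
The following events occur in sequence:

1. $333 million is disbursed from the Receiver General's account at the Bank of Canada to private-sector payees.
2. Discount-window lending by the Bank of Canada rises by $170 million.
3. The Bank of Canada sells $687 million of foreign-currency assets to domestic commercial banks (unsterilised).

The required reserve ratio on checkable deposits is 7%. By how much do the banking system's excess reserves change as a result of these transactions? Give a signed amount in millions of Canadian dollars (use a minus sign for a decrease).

Government spending $333 million: reserves +$333M, deposits +$333M.
Discount-window loan $170 million: reserves +$170M, deposits 0.
FX sale $687 million: reserves −$687M, deposits 0.
Totals: Δreserves = −$184M, Δdeposits = +$333M.
Δrequired reserves = 7% × +$333M = +$23.31M.
Δexcess reserves = Δreserves − Δrequired = −$184M − (+$23.31M) = -$207.31 million.

-$207.31 million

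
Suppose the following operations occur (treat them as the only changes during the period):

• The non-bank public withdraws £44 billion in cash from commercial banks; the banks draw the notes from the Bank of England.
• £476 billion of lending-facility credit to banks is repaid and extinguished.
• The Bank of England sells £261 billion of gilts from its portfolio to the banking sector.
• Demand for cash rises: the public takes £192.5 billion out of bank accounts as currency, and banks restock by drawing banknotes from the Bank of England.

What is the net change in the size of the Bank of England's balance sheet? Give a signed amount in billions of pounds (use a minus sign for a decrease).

-£737 billion

Currency withdrawal £44 billion: only the composition of liabilities changes → 0.
Discount-window repayment £476 billion: a Bank of England asset is shed → −£476B.
OMO sale (to banks) £261 billion: a Bank of England asset is shed → −£261B.
Currency withdrawal £192.5 billion: only the composition of liabilities changes → 0.
Net: 0 − 476 − 261 + 0 = -£737 billion.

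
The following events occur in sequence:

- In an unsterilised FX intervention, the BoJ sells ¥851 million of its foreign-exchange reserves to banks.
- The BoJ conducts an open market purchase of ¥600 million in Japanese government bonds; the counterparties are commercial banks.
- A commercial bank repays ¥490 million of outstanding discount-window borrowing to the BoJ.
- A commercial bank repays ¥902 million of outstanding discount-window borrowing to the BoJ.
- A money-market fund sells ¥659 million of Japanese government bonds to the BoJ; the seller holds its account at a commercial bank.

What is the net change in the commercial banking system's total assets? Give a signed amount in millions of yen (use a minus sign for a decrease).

FX sale ¥851 million: just an asset swap on bank balance sheets → 0.
OMO purchase (from banks) ¥600 million: just an asset swap on bank balance sheets → 0.
Discount-window repayment ¥490 million: bank balance sheets shrink → −¥490M.
Discount-window repayment ¥902 million: bank balance sheets shrink → −¥902M.
Asset purchase (from non-banks) ¥659 million: bank balance sheets expand → +¥659M.
Net: 0 + 0 − 490 − 902 + 659 = -¥733 million.

-¥733 million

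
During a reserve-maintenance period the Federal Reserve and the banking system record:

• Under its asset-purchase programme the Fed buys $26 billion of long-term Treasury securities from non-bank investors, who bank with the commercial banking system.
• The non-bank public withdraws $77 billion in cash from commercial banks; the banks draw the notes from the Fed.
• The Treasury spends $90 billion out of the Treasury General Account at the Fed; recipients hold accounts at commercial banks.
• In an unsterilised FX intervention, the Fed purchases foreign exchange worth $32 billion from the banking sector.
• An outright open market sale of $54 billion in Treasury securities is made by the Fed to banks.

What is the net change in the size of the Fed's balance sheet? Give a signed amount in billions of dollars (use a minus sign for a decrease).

+$4 billion

Asset purchase (from non-banks) $26 billion: a Fed asset is acquired → +$26B.
Currency withdrawal $77 billion: only the composition of liabilities changes → 0.
Government spending $90 billion: only the composition of liabilities changes → 0.
FX purchase $32 billion: a Fed asset is acquired → +$32B.
OMO sale (to banks) $54 billion: a Fed asset is shed → −$54B.
Net: 26 + 0 + 0 + 32 − 54 = +$4 billion.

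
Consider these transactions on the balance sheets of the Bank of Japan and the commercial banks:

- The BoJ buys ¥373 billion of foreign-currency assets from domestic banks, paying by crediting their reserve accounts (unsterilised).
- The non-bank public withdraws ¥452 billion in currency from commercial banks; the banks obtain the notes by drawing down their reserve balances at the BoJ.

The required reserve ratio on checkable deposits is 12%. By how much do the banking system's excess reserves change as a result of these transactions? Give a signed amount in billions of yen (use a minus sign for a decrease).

FX purchase ¥373 billion: reserves +¥373B, deposits 0.
Currency withdrawal ¥452 billion: reserves −¥452B, deposits −¥452B.
Totals: Δreserves = −¥79B, Δdeposits = −¥452B.
Δrequired reserves = 12% × −¥452B = −¥54.24B.
Δexcess reserves = Δreserves − Δrequired = −¥79B − (−¥54.24B) = -¥24.76 billion.

-¥24.76 billion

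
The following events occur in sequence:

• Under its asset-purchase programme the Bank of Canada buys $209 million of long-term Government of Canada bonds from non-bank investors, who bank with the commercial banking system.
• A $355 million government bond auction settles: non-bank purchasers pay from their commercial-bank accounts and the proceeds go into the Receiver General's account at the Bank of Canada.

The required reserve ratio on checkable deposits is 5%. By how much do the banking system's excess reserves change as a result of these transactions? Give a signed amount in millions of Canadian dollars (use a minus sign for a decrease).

Asset purchase (from non-banks) $209 million: reserves +$209M, deposits +$209M.
Government account inflow $355 million: reserves −$355M, deposits −$355M.
Totals: Δreserves = −$146M, Δdeposits = −$146M.
Δrequired reserves = 5% × −$146M = −$7.3M.
Δexcess reserves = Δreserves − Δrequired = −$146M − (−$7.3M) = -$138.7 million.

-$138.7 million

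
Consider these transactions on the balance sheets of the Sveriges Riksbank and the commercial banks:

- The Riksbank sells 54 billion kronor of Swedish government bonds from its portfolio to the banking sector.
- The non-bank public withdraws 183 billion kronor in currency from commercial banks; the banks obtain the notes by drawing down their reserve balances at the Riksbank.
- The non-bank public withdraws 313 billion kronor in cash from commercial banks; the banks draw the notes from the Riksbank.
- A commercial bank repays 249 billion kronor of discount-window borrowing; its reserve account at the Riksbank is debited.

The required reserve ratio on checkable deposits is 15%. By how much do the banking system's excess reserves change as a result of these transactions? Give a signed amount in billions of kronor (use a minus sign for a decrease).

-724.6 billion

OMO sale (to banks) 54 billion kronor: reserves −54B, deposits 0.
Currency withdrawal 183 billion kronor: reserves −183B, deposits −183B.
Currency withdrawal 313 billion kronor: reserves −313B, deposits −313B.
Discount-window repayment 249 billion kronor: reserves −249B, deposits 0.
Totals: Δreserves = −799B, Δdeposits = −496B.
Δrequired reserves = 15% × −496B = −74.4B.
Δexcess reserves = Δreserves − Δrequired = −799B − (−74.4B) = -724.6 billion.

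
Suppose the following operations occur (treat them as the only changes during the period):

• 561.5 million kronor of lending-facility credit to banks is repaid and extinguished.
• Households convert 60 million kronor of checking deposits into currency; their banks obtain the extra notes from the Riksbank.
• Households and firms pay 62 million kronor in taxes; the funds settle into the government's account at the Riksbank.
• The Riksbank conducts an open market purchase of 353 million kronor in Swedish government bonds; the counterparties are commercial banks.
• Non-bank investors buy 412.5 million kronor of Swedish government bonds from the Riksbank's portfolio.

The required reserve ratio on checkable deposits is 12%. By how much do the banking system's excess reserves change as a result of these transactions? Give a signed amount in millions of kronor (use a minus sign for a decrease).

Discount-window repayment 561.5 million kronor: reserves −561.5M, deposits 0.
Currency withdrawal 60 million kronor: reserves −60M, deposits −60M.
Government account inflow 62 million kronor: reserves −62M, deposits −62M.
OMO purchase (from banks) 353 million kronor: reserves +353M, deposits 0.
Asset sale (to non-banks) 412.5 million kronor: reserves −412.5M, deposits −412.5M.
Totals: Δreserves = −743M, Δdeposits = −534.5M.
Δrequired reserves = 12% × −534.5M = −64.14M.
Δexcess reserves = Δreserves − Δrequired = −743M − (−64.14M) = -678.86 million.

-678.86 million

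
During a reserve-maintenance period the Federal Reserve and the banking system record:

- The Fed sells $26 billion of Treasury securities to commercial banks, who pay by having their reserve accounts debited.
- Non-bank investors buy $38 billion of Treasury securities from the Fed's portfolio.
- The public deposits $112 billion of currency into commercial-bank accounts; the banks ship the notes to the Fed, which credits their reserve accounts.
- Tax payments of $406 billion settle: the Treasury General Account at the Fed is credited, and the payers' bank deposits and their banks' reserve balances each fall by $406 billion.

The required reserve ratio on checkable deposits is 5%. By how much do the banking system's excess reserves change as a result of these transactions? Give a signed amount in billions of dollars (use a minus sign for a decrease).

OMO sale (to banks) $26 billion: reserves −$26B, deposits 0.
Asset sale (to non-banks) $38 billion: reserves −$38B, deposits −$38B.
Currency deposit $112 billion: reserves +$112B, deposits +$112B.
Government account inflow $406 billion: reserves −$406B, deposits −$406B.
Totals: Δreserves = −$358B, Δdeposits = −$332B.
Δrequired reserves = 5% × −$332B = −$16.6B.
Δexcess reserves = Δreserves − Δrequired = −$358B − (−$16.6B) = -$341.4 billion.

-$341.4 billion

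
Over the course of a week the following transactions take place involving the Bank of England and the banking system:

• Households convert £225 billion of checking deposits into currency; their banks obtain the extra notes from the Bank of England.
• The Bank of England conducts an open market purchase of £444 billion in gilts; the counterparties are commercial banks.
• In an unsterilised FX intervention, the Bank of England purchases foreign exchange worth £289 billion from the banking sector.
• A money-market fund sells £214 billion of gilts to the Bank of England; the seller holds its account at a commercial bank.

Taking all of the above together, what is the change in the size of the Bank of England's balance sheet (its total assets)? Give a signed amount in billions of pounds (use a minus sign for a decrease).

+£947 billion

Bank of England balance sheet:
  Assets:      Securities +£658B, Foreign assets +£289B
  Liabilities: Bank reserves +£722B, Currency in circulation +£225B
Commercial banking system:
  Assets:      Reserves at CB +£722B, Securities −£444B, Foreign assets −£289B
  Liabilities: Checkable deposits −£11B
Change in total Bank of England assets = +£947 billion.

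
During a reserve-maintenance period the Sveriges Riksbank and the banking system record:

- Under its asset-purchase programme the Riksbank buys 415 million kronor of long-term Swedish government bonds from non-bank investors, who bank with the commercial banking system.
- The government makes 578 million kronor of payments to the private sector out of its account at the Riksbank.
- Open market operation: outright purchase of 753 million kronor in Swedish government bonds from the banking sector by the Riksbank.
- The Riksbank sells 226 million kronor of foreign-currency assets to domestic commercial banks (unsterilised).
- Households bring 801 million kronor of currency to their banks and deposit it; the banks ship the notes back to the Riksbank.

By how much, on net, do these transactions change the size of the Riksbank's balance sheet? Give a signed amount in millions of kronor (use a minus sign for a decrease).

Asset purchase (from non-banks) 415 million kronor: a Riksbank asset is acquired → +415M.
Government spending 578 million kronor: only the composition of liabilities changes → 0.
OMO purchase (from banks) 753 million kronor: a Riksbank asset is acquired → +753M.
FX sale 226 million kronor: a Riksbank asset is shed → −226M.
Currency deposit 801 million kronor: only the composition of liabilities changes → 0.
Net: 415 + 0 + 753 − 226 + 0 = +942 million.

+942 million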